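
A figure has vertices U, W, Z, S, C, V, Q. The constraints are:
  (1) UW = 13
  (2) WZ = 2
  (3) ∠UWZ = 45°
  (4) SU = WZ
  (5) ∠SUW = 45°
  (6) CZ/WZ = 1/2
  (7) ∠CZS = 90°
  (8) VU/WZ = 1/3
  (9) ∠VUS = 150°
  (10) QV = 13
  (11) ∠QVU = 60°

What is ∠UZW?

Step 1: By the law of cosines on triangle ZWU: ZU² = 2² + 13² − 2·2·13·cos(45°) = 136.23, so ZU ≈ 11.67.
Step 2: By the inverse law of cosines on triangle UZW: cos(∠UZW) = (11.67² + 2² − 13²) / (2·11.67·2) = -28.77/46.69 = -0.6162, so ∠UZW = 128.04°.

Therefore, the measure of angle ∠UZW = 128.04°.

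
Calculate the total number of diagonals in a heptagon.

The number of diagonals in an n-gon is n(n - 3)/2.
For n = 7: 7(7 - 3)/2 = 7 × 4 / 2 = 14.

14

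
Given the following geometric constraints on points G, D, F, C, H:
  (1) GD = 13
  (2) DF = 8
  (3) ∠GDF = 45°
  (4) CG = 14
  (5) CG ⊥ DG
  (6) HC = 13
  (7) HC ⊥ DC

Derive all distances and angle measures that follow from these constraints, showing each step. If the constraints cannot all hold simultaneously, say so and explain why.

The constraints are consistent.

Step 1: From GD = 13, DF = 8, and ∠GDF = 45°, by the law of cosines:
  GF² = GD² + DF² - 2·GD·DF·cos(45°) = 169 + 64 - 147.1 = 85.92
  GF ≈ 9.27

Step 2: From DG = 13, GC = 14, and ∠DGC = 90°, by the law of cosines:
  DC² = DG² + GC² - 2·DG·GC·cos(90°) = 169 + 196 - 0 = 365
  DC ≈ 19.1

Step 3: From DC = 19.1, CH = 13, and ∠DCH = 90°, by the law of cosines:
  DH² = DC² + CH² - 2·DC·CH·cos(90°) = 365 + 169 - 0 = 534
  DH ≈ 23.11

Step 4: From GD = 13, GF = 9.27, DF = 8, by the inverse law of cosines:
  cos(∠DGF) = (GD² + GF² - DF²) / (2·GD·GF)
  ∠DGF = 37.61°

Step 5: From DC = 19.1, DG = 13, CG = 14, by the inverse law of cosines:
  cos(∠CDG) = (DC² + DG² - CG²) / (2·DC·DG)
  ∠CDG = 47.12°

Step 6: From FD = 8, FG = 9.27, DG = 13, by the inverse law of cosines:
  cos(∠DFG) = (FD² + FG² - DG²) / (2·FD·FG)
  ∠DFG = 97.39°

Step 7: From CD = 19.1, CG = 14, DG = 13, by the inverse law of cosines:
  cos(∠DCG) = (CD² + CG² - DG²) / (2·CD·CG)
  ∠DCG = 42.88°

Step 8: From DC = 19.1, DH = 23.11, CH = 13, by the inverse law of cosines:
  cos(∠CDH) = (DC² + DH² - CH²) / (2·DC·DH)
  ∠CDH = 34.23°

Step 9: From HC = 13, HD = 23.11, CD = 19.1, by the inverse law of cosines:
  cos(∠CHD) = (HC² + HD² - CD²) / (2·HC·HD)
  ∠CHD = 55.77°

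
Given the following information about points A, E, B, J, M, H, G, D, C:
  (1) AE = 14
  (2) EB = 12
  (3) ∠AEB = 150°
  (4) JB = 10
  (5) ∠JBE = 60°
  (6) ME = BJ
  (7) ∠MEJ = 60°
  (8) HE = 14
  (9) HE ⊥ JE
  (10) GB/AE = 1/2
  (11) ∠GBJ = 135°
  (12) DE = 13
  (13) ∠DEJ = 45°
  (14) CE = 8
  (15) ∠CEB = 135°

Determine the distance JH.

Step 1: By the law of cosines on triangle EBJ: EJ² = 12² + 10² − 2·12·10·cos(60°) = 124, so EJ = 2·√31.
Step 2: By the law of cosines on triangle JEH: JH² = (2·√31)² + 14² − 2·2·√31·14·cos(90°) = 320, so JH = 8·√5.

Therefore, the length of JH = 8·√5.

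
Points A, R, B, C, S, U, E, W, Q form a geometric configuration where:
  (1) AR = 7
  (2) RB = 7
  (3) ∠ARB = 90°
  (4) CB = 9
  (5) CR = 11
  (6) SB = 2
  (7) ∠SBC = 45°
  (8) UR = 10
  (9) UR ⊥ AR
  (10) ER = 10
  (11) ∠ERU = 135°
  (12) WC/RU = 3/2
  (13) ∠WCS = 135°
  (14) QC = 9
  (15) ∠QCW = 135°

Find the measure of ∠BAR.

Step 1: By the law of cosines on triangle ARB: AB² = 7² + 7² − 2·7·7·cos(90°) = 98, so AB = 7·√2.
Step 2: By the inverse law of cosines on triangle BAR: cos(∠BAR) = ((7·√2)² + 7² − 7²) / (2·7·√2·7) = 98/138.59 = 0.7071, so ∠BAR = 45°.

Therefore, the measure of angle ∠BAR = 45°.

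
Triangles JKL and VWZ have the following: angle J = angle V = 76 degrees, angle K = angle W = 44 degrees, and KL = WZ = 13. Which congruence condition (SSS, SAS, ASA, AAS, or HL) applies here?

The given information provides:
angle J = angle V = 76 degrees, angle K = angle W = 44 degrees, and KL = WZ = 13
This matches the AAS congruence theorem.
Two pairs of corresponding angles and a non-included side are equal (Angle-Angle-Side).

AAS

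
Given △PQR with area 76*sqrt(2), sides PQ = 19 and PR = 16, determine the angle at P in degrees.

Area = (1/2) * a * b * sin(C)
sin(C) = 2 * Area / (a * b)
sin(C) = 2 * 76*sqrt(2) / (19 * 16)
sin(C) = sqrt(2)/2
C = arcsin(sqrt(2)/2) = 45°
Since sin(180° - C) = sin(C), the obtuse angle 135° gives the same area, so C = 45° or C = 135°.

45° or 135°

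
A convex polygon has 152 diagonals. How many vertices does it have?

Using d = n(n - 3)/2, we solve 152 = n(n - 3)/2.
So n(n - 3) = 304.
Testing n = 19: 19 * 16 = 304 = 304. Correct.
The polygon has 19 sides.

19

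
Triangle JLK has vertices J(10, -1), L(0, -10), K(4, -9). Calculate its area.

Using the Shoelace formula for a triangle:
Area = (1/2)|x0(y1 - y2) + x1(y2 - y0) + x2(y0 - y1)|
Area = (1/2)|10(-10 - -9) + 0(-9 - -1) + 4(-1 - -10)|
Area = (1/2)|-10 + 0 + 36|
Area = (1/2)|26|
Area = (1/2)(26)
Area = 13

13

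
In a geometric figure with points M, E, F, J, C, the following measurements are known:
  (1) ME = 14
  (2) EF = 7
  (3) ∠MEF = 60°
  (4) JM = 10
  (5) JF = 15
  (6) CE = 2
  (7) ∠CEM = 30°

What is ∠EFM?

Step 1: By the law of cosines on triangle FEM: FM² = 7² + 14² − 2·7·14·cos(60°) = 147, so FM = 7·√3.
Step 2: By the inverse law of cosines on triangle EFM: cos(∠EFM) = (7² + (7·√3)² − 14²) / (2·7·7·√3) = 0/169.74 = 0, so ∠EFM = 90°.

Therefore, the measure of angle ∠EFM = 90°.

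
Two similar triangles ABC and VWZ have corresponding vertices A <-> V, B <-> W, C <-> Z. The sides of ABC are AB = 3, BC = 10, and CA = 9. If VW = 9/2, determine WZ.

Since the triangles are similar, the ratio of corresponding sides is constant.
Scale factor k = VW / AB = 9/2 / 3 = 3/2
WZ = k * BC = 3/2 * 10 = 15

15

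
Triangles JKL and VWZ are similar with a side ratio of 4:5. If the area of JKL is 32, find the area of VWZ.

For similar figures, the area ratio equals the square of the side ratio.
Side ratio (JKL to VWZ) = 4:5, so area ratio = 4^2:5^2 = 16:25.
If the area of JKL is 32, then the area of VWZ = 32 * (25/16) = 50.

50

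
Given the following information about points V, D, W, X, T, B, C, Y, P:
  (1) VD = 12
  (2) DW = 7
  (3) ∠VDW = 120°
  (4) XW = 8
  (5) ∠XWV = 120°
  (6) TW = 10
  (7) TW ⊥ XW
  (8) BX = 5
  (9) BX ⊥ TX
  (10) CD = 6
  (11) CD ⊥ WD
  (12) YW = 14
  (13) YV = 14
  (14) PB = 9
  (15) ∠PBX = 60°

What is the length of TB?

Step 1: By the law of cosines on triangle XWT: XT² = 8² + 10² − 2·8·10·cos(90°) = 164, so XT = 2·√41.
Step 2: By the law of cosines on triangle TXB: TB² = (2·√41)² + 5² − 2·2·√41·5·cos(90°) = 189, so TB = 3·√21.

Therefore, the length of TB = 3·√21.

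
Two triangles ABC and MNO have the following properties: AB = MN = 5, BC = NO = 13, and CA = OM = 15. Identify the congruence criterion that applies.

The given information matches SSS: All three pairs of corresponding sides are equal (Side-Side-Side).

SSS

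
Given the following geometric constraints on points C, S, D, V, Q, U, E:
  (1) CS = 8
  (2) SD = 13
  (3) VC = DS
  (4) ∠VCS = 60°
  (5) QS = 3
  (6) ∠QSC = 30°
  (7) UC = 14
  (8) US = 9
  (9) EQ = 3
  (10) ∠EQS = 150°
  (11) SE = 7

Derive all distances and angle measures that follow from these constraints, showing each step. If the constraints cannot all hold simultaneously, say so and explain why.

These constraints are not satisfiable: by the triangle inequality in triangle QSE, (5) QS = 3 and (9) EQ = 3 force SE ≤ 3 + 3 = 6, but (11) says SE = 7. No planar figure meets all of them, so nothing further can be derived.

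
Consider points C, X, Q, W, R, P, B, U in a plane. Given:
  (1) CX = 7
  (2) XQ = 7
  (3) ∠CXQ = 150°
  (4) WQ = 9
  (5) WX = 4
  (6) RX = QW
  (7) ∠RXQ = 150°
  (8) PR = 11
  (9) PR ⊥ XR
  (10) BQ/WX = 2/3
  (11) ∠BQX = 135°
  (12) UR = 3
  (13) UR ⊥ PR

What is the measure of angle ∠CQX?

Step 1: By the law of cosines on triangle QXC: QC² = 7² + 7² − 2·7·7·cos(150°) = 182.87, so QC ≈ 13.52.
Step 2: By the inverse law of cosines on triangle CQX: cos(∠CQX) = (13.52² + 7² − 7²) / (2·13.52·7) = 182.87/189.32 = 0.9659, so ∠CQX = 15°.

Therefore, the measure of angle ∠CQX = 15°.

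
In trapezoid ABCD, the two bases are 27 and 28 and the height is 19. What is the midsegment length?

The midsegment (median) of a trapezoid connects the midpoints of the non-parallel sides.
Its length is the average of the two bases: (27 + 28) / 2 = 55/2.

55/2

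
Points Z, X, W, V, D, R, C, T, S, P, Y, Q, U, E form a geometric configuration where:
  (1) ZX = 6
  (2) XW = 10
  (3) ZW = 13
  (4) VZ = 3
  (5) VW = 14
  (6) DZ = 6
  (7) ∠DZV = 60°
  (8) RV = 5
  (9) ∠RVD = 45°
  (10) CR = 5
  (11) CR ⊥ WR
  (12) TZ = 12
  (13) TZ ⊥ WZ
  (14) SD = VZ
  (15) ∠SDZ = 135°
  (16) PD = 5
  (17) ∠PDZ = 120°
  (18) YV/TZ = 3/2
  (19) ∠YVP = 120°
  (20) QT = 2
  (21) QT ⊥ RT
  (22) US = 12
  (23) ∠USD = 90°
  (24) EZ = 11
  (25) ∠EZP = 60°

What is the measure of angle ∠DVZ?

Step 1: By the law of cosines on triangle VZD: VD² = 3² + 6² − 2·3·6·cos(60°) = 27, so VD = 3·√3.
Step 2: By the inverse law of cosines on triangle DVZ: cos(∠DVZ) = ((3·√3)² + 3² − 6²) / (2·3·√3·3) = 0/31.18 = 0, so ∠DVZ = 90°.

Therefore, the measure of angle ∠DVZ = 90°.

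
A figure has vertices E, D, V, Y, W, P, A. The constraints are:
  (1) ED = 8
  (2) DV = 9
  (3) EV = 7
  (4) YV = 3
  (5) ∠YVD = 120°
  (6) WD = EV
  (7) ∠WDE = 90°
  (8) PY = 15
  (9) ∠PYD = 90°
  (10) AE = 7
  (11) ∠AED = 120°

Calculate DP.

Step 1: By the law of cosines on triangle DVY: DY² = 9² + 3² − 2·9·3·cos(120°) = 117, so DY = 3·√13.
Step 2: By the law of cosines on triangle DYP: DP² = (3·√13)² + 15² − 2·3·√13·15·cos(90°) = 342, so DP = 3·√38.

Therefore, the length of DP = 3·√38.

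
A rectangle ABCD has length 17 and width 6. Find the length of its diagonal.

Using the Pythagorean theorem:
d² = 17² + 6² = 289 + 36 = 325
d = sqrt(325) = 5*sqrt(13)

5*sqrt(13)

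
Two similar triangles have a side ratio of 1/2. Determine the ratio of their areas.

Area scales with the square of linear dimensions. If every length is multiplied by 1/2, then the area is multiplied by (1/2)^2 = 1/4.
The area ratio is 1:4.

1:4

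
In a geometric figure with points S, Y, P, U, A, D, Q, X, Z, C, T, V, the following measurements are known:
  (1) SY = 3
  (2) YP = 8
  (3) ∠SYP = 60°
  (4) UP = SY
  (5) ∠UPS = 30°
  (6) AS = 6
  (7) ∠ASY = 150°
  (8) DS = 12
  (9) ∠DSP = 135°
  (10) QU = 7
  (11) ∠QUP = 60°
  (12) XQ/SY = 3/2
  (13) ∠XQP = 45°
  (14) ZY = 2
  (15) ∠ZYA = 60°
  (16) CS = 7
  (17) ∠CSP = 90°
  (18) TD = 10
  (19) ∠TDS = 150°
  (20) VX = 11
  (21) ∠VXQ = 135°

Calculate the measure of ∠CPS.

Step 1: By the law of cosines on triangle SYP: SP² = 3² + 8² − 2·3·8·cos(60°) = 49, so SP = 7.
Step 2: By the law of cosines on triangle PSC: PC² = 7² + 7² − 2·7·7·cos(90°) = 98, so PC = 7·√2.
Step 3: By the inverse law of cosines on triangle CPS: cos(∠CPS) = ((7·√2)² + 7² − 7²) / (2·7·√2·7) = 98/138.59 = 0.7071, so ∠CPS = 45°.

Therefore, the measure of angle ∠CPS = 45°.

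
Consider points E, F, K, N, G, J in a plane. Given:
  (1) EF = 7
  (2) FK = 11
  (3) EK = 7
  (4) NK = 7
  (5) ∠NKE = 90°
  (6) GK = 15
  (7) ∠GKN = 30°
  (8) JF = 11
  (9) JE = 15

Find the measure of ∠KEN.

Step 1: By the law of cosines on triangle EKN: EN² = 7² + 7² − 2·7·7·cos(90°) = 98, so EN = 7·√2.
Step 2: By the inverse law of cosines on triangle KEN: cos(∠KEN) = (7² + (7·√2)² − 7²) / (2·7·7·√2) = 98/138.59 = 0.7071, so ∠KEN = 45°.

Therefore, the measure of angle ∠KEN = 45°.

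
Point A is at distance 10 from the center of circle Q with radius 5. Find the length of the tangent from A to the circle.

The tangent, radius, and line from the external point to the center form a right triangle.
The right angle is where the tangent meets the radius.
By the Pythagorean theorem: tangent² + 5² = 10²
tangent² = 100 - 25 = 75
tangent = 5*sqrt(3)

5*sqrt(3)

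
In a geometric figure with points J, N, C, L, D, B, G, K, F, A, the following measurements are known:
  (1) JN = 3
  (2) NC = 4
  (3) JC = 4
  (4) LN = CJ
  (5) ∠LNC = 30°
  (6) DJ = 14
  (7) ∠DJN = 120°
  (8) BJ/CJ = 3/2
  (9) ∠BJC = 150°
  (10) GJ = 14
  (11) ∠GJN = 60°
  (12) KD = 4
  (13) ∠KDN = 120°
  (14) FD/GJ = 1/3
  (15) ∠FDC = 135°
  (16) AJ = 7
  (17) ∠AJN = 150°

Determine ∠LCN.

From the given relations: LN = CJ = 4.
Step 1: By the law of cosines on triangle CNL: CL² = 4² + 4² − 2·4·4·cos(30°) = 4.29, so CL ≈ 2.07.
Step 2: By the inverse law of cosines on triangle LCN: cos(∠LCN) = (2.07² + 4² − 4²) / (2·2.07·4) = 4.29/16.56 = 0.2588, so ∠LCN = 75°.

Therefore, the measure of angle ∠LCN = 75°.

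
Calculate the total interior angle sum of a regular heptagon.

The sum of interior angles of an n-sided polygon is (n - 2) * 180.
For n = 7: (7 - 2) * 180 = 5 * 180 = 900 degrees.

900 degrees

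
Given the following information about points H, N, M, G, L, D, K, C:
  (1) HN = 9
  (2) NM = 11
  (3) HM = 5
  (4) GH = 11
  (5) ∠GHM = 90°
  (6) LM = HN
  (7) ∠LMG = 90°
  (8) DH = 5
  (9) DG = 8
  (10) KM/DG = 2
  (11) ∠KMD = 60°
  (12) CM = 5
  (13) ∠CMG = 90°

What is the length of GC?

Step 1: By the law of cosines on triangle GHM: GM² = 11² + 5² − 2·11·5·cos(90°) = 146, so GM = √146.
Step 2: By the law of cosines on triangle GMC: GC² = √146² + 5² − 2·√146·5·cos(90°) = 171, so GC = 3·√19.

Therefore, the length of GC = 3·√19.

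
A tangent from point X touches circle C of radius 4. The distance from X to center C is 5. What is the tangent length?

tangent = √(d² - r²) = √(5² - 4²) = √(25 - 16) = √9 = 3

3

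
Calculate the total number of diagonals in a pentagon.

The number of diagonals in an n-gon is n(n - 3)/2.
For n = 5: 5(5 - 3)/2 = 5 × 2 / 2 = 5.

5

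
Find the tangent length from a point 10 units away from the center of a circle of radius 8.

tangent = √(d² - r²) = √(10² - 8²) = √(100 - 64) = √36 = 6

6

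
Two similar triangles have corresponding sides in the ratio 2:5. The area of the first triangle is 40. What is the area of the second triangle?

For similar figures, the area ratio equals the square of the side ratio.
Side ratio (the first triangle to the second triangle) = 2:5, so area ratio = 2^2:5^2 = 4:25.
If the area of the first triangle is 40, then the area of the second triangle = 40 * (25/4) = 250.

250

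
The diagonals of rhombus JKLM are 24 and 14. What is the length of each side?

Half-diagonals are 12 and 7. side = sqrt(12^2 + 7^2) = sqrt(193)

sqrt(193)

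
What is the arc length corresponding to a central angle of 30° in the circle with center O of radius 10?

The full circumference is 2πr = 2π(10) = 20*pi.
The arc spans 30° out of 360°, which is a fraction of 1/12.
Arc length = 20*pi × 1/12 = 5*pi/3.

5*pi/3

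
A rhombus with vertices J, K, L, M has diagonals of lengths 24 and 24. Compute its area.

The diagonals of a rhombus divide it into four right triangles.
Each triangle has legs 24/ 2 = 12 and 24/2 = 12, so each has area (1/2)*12*12 = 72.
Four such triangles give total area = (d1 * d2) / 2 = 288.

288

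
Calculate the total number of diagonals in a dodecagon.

Each of the 12 vertices connects to 9 non-adjacent vertices via diagonals.
Total connections = 12 × 9 = 108, but each diagonal is counted twice.
Number of diagonals = 108 / 2 = 54.

54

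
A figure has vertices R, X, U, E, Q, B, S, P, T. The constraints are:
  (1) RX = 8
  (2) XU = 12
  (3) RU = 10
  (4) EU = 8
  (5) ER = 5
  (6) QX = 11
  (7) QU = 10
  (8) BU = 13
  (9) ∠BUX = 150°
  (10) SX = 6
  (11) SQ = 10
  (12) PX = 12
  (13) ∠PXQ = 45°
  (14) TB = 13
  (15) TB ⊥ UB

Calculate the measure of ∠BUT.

Step 1: By the law of cosines on triangle UBT: UT² = 13² + 13² − 2·13·13·cos(90°) = 338, so UT = 13·√2.
Step 2: By the inverse law of cosines on triangle BUT: cos(∠BUT) = (13² + (13·√2)² − 13²) / (2·13·13·√2) = 338/478 = 0.7071, so ∠BUT = 45°.

Therefore, the measure of angle ∠BUT = 45°.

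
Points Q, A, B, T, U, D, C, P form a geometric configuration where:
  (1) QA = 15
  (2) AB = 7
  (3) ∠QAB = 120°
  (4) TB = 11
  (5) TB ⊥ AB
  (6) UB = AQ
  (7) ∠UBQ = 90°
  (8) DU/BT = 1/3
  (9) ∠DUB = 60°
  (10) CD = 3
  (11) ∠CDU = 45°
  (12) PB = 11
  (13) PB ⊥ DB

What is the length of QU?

From the given relations: UB = AQ = 15.
Step 1: By the law of cosines on triangle BAQ: BQ² = 7² + 15² − 2·7·15·cos(120°) = 379, so BQ ≈ 19.47.
Step 2: By the law of cosines on triangle QBU: QU² = 19.47² + 15² − 2·19.47·15·cos(90°) = 604, so QU = 2·√151.

Therefore, the length of QU = 2·√151.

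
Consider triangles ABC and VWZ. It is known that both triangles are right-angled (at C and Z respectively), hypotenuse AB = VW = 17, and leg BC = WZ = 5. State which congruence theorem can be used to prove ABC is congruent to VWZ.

The given information provides:
both triangles are right-angled (at C and Z respectively), hypotenuse AB = VW = 17, and leg BC = WZ = 5
This matches the HL congruence theorem.
The hypotenuse and one leg of two right triangles are equal (Hypotenuse-Leg).

HL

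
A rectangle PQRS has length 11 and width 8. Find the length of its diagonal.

Using the Pythagorean theorem:
d² = 11² + 8² = 121 + 64 = 185
d = sqrt(185)

sqrt(185)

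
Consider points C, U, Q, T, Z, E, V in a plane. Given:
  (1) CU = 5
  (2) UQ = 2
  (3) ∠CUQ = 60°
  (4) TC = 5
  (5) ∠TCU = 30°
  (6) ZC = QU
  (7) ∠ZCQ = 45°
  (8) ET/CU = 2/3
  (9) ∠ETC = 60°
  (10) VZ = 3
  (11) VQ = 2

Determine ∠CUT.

Step 1: By the law of cosines on triangle UCT: UT² = 5² + 5² − 2·5·5·cos(30°) = 6.7, so UT ≈ 2.59.
Step 2: By the inverse law of cosines on triangle CUT: cos(∠CUT) = (5² + 2.59² − 5²) / (2·5·2.59) = 6.7/25.88 = 0.2588, so ∠CUT = 75°.

Therefore, the measure of angle ∠CUT = 75°.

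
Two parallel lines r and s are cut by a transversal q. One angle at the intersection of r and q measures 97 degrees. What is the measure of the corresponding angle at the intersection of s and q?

Corresponding angles formed by parallel lines and a transversal are equal.
The given angle is 97 degrees.
The corresponding angle = 97 degrees.

97 degrees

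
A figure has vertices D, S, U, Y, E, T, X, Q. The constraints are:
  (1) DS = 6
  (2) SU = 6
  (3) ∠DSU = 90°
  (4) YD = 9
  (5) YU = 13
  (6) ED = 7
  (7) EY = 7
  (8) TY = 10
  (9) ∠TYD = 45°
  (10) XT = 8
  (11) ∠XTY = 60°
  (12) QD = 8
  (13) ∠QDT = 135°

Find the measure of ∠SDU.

Step 1: By the law of cosines on triangle DSU: DU² = 6² + 6² − 2·6·6·cos(90°) = 72, so DU = 6·√2.
Step 2: By the inverse law of cosines on triangle SDU: cos(∠SDU) = (6² + (6·√2)² − 6²) / (2·6·6·√2) = 72/101.82 = 0.7071, so ∠SDU = 45°.

Therefore, the measure of angle ∠SDU = 45°.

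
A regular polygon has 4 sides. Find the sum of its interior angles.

The sum of interior angles of an n-sided polygon is (n - 2) * 180.
For n = 4: (4 - 2) * 180 = 2 * 180 = 360 degrees.

360 degrees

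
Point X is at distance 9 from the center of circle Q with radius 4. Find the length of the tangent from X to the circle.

Let T be the point of tangency. Then QT ⊥ XT (radius ⊥ tangent).
In right triangle QTX: QX² = QT² + XT²
9² = 4² + XT²
XT² = 65, XT = sqrt(65)

sqrt(65)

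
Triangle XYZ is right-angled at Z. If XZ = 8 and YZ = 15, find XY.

XY = sqrt(8^2 + 15^2) = sqrt(289) = 17

17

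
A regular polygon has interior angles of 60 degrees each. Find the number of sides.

Each interior angle of a regular n-gon is (n - 2) * 180 / n.
Setting this equal to 60:
(n - 2) * 180 / n = 60
Each exterior angle = 180 - 60 = 120 degrees.
Since exterior angles sum to 360: n = 360 / 120 = 3.

3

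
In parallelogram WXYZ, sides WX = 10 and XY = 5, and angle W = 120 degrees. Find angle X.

Consecutive angles are supplementary: angle X = 180 - 120 = 60 degrees.

60 degrees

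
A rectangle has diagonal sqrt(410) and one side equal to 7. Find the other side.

b = sqrt(d^2 - a^2) = sqrt(410 - 49) = sqrt(361) = 19

19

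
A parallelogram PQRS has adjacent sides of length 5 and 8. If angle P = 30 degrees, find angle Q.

Opposite sides of a parallelogram are parallel, so consecutive angles form co-interior angles on a transversal.
Co-interior angles sum to 180°, giving angle Q = 180 - 30 = 150 degrees.

150 degrees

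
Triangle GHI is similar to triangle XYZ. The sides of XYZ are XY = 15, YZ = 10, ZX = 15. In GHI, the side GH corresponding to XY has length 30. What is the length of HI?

k = 30/15 = 2. HI = 2 * 10 = 20.

20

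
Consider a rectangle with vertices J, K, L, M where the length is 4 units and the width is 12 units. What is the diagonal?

d = sqrt(4^2 + 12^2) = sqrt(160) = 4*sqrt(10)

4*sqrt(10)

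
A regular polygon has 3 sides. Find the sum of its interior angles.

The sum of interior angles of an n-sided polygon is (n - 2) * 180.
For n = 3: (3 - 2) * 180 = 1 * 180 = 180 degrees.

180 degrees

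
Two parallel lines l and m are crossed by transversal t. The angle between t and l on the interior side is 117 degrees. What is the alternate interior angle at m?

Alternate interior angles lie on opposite sides of the transversal, between the parallel lines.
By the alternate interior angle theorem, they are equal: 117 degrees.

117 degrees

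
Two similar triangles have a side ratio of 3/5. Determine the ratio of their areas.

Area ratio = (side ratio)^2 = (3/5)^2 = 9:25.

9:25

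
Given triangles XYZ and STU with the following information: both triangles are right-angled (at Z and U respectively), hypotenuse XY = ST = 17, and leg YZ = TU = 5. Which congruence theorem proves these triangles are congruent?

The given information matches HL: The hypotenuse and one leg of two right triangles are equal (Hypotenuse-Leg).

HL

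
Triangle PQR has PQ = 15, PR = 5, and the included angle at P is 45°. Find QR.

Law of cosines: QR^2 = 15^2 + 5^2 - 2(15)(5)cos(45°) = 250 - 75*sqrt(2), so QR = 5*sqrt(10 - 3*sqrt(2)).

5*sqrt(10 - 3*sqrt(2))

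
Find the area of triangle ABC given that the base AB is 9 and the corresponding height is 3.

A triangle's area is half the area of a rectangle with the same base and height.
Area = (1/2) * 9 * 3 = 27/2.

27/2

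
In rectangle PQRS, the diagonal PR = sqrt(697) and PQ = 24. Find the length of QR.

b = sqrt(d^2 - a^2) = sqrt(697 - 576) = sqrt(121) = 11

11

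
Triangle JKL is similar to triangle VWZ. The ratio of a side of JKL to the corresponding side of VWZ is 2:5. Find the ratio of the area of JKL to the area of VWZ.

The ratio of areas of similar triangles equals the square of the side ratio.
Side ratio = 2:5
Area ratio = (2/5)^2 = 4/25 = 4:25

4:25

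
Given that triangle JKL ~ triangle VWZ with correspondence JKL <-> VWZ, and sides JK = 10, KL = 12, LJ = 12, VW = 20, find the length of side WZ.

Since the triangles are similar, the ratio of corresponding sides is constant.
Scale factor k = VW / JK = 20 / 10 = 2
WZ = k * KL = 2 * 12 = 24

24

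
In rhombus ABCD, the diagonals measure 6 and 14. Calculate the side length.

In a rhombus, the diagonals bisect each other perpendicularly, creating four congruent right triangles.
Each triangle has legs 3 (half of 6) and 7 (half of 14).
The hypotenuse of each right triangle is a side of the rhombus:
side = sqrt(3^2 + 7^2) = sqrt(58)

sqrt(58)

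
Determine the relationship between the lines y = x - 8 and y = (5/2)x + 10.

Slope of line 1: m1 = 1
Slope of line 2: m2 = 5/2
m1 != m2 (1 != 5/2), so not parallel.
m1 * m2 = (1) * (5/2) = 5/2 != -1, so not perpendicular.
The lines are neither parallel nor perpendicular.

Neither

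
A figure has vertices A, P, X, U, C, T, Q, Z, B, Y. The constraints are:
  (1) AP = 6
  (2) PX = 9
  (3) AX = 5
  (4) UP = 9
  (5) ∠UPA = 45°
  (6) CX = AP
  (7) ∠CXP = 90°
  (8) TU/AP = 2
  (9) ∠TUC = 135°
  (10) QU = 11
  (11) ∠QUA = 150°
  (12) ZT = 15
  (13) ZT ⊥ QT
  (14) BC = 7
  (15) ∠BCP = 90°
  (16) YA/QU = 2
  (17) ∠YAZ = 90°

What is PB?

From the given relations: CX = AP = 6.
Step 1: By the law of cosines on triangle CXP: CP² = 6² + 9² − 2·6·9·cos(90°) = 117, so CP = 3·√13.
Step 2: By the law of cosines on triangle PCB: PB² = (3·√13)² + 7² − 2·3·√13·7·cos(90°) = 166, so PB = √166.

Therefore, the length of PB = √166.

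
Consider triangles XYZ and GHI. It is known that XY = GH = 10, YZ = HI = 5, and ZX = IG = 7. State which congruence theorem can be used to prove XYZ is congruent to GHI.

The given information matches SSS: All three pairs of corresponding sides are equal (Side-Side-Side).

SSS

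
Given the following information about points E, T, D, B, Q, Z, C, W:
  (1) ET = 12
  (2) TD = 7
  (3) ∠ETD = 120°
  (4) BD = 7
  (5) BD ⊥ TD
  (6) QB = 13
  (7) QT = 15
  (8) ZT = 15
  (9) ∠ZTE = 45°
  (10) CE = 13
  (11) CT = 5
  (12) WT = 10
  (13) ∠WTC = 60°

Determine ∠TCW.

Step 1: By the law of cosines on triangle CTW: CW² = 5² + 10² − 2·5·10·cos(60°) = 75, so CW = 5·√3.
Step 2: By the inverse law of cosines on triangle TCW: cos(∠TCW) = (5² + (5·√3)² − 10²) / (2·5·5·√3) = 0/86.6 = 0, so ∠TCW = 90°.

Therefore, the measure of angle ∠TCW = 90°.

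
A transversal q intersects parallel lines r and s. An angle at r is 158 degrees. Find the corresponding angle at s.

When a transversal crosses parallel lines, angles in the same position at each intersection are called corresponding angles.
These are always equal, so the answer is 158 degrees.

158 degrees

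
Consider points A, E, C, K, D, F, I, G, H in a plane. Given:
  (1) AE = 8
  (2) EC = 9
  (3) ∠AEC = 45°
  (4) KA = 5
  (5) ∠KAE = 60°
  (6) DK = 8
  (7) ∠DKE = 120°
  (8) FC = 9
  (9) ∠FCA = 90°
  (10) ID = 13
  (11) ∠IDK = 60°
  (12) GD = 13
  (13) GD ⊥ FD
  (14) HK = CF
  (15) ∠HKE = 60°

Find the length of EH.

From the given relations: HK = CF = 9.
Step 1: By the law of cosines on triangle EAK: EK² = 8² + 5² − 2·8·5·cos(60°) = 49, so EK = 7.
Step 2: By the law of cosines on triangle EKH: EH² = 7² + 9² − 2·7·9·cos(60°) = 67, so EH = √67.

Therefore, the length of EH = √67.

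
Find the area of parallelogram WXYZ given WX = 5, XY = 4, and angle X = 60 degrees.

The area of a parallelogram equals the product of two adjacent sides times the sine of the included angle.
This is because the height equals 4 * sin(60°) = 2*sqrt(3).
Area = 5 * 2*sqrt(3) = 10*sqrt(3)

10*sqrt(3)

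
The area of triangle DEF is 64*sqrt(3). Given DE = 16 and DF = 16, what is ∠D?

Area = (1/2) * a * b * sin(C)
sin(C) = 2 * Area / (a * b)
sin(C) = 2 * 64*sqrt(3) / (16 * 16)
sin(C) = sqrt(3)/2
C = arcsin(sqrt(3)/2) = 60°
Since sin(180° - C) = sin(C), the obtuse angle 120° gives the same area, so C = 60° or C = 120°.

60° or 120°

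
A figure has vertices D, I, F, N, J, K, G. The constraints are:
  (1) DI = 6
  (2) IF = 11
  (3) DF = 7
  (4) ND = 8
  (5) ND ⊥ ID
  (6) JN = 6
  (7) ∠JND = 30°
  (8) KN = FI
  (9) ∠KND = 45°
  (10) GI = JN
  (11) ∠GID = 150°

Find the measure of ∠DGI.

From the given relations: GI = JN = 6.
Step 1: By the law of cosines on triangle GID: GD² = 6² + 6² − 2·6·6·cos(150°) = 134.35, so GD ≈ 11.59.
Step 2: By the inverse law of cosines on triangle DGI: cos(∠DGI) = (11.59² + 6² − 6²) / (2·11.59·6) = 134.35/139.09 = 0.9659, so ∠DGI = 15°.

Therefore, the measure of angle ∠DGI = 15°.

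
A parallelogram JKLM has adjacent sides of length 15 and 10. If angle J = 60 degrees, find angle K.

Opposite sides of a parallelogram are parallel, so consecutive angles form co-interior angles on a transversal.
Co-interior angles sum to 180°, giving angle K = 180 - 60 = 120 degrees.

120 degrees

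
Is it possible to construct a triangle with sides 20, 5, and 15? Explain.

Check the triangle inequality: 5 + 15 = 20 ≤ 20.
Since the sum of two sides does not exceed the third, no triangle can be formed.

No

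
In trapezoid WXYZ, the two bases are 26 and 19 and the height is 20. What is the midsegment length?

The midsegment (median) of a trapezoid connects the midpoints of the non-parallel sides.
Its length is the average of the two bases: (26 + 19) / 2 = 45/2.

45/2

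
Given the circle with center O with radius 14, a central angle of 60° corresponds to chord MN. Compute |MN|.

Drop a perpendicular from the center to the chord, bisecting both the chord and the central angle.
Each half-chord = r sin(θ/2) = 14 sin(30°).
The full chord = 2 × 14 × sin(30°) = 14.

14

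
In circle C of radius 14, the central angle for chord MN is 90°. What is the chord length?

Chord length = 2r sin(θ/2)
= 2 × 14 × sin(90°/2)
= 2 × 14 × sin(45°)
= 14*sqrt(2)

14*sqrt(2)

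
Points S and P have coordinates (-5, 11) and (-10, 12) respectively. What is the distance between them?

d = sqrt((-10 - -5)^2 + (12 - 11)^2)
d = sqrt(-5^2 + 1^2)
d = sqrt(25 + 1)
d = sqrt(26)

sqrt(26)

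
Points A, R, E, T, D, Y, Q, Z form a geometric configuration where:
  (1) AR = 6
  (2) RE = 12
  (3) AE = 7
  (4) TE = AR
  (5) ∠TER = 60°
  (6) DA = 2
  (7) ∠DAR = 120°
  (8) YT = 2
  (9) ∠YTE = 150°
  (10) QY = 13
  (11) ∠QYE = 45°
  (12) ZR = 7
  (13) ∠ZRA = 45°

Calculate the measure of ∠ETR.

From the given relations: TE = AR = 6.
Step 1: By the law of cosines on triangle TER: TR² = 6² + 12² − 2·6·12·cos(60°) = 108, so TR = 6·√3.
Step 2: By the inverse law of cosines on triangle ETR: cos(∠ETR) = (6² + (6·√3)² − 12²) / (2·6·6·√3) = 0/124.71 = 0, so ∠ETR = 90°.

Therefore, the measure of angle ∠ETR = 90°.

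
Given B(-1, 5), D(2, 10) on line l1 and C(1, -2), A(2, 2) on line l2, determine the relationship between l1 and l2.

Slope of line 1: m1 = (10 - 5)/(2 - -1) = 5/3 = 5/3
Slope of line 2: m2 = (2 - -2)/(2 - 1) = 4/1 = 4
For parallel lines we need equal slopes: 5/3 != 4.
For perpendicular lines we need m1*m2 = -1: (5/3)(4) = 20/3 != -1.
Since neither condition holds, the lines are neither parallel nor perpendicular.

Neither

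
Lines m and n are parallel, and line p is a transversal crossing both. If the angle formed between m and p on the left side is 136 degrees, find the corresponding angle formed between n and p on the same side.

Corresponding angles are equal: 136 degrees.

136 degrees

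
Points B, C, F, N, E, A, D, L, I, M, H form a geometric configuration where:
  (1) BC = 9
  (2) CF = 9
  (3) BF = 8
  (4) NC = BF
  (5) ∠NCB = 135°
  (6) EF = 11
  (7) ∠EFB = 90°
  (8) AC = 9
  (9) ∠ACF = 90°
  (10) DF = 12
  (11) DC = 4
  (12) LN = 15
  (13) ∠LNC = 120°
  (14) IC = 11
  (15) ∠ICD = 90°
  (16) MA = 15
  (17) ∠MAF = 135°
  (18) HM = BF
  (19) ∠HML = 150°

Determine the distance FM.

Step 1: By the law of cosines on triangle FCA: FA² = 9² + 9² − 2·9·9·cos(90°) = 162, so FA = 9·√2.
Step 2: By the law of cosines on triangle FAM: FM² = (9·√2)² + 15² − 2·9·√2·15·cos(135°) = 657, so FM = 3·√73.

Therefore, the length of FM = 3·√73.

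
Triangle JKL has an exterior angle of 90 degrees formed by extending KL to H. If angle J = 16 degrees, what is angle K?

angle K = 90 - 16 = 74 degrees (exterior angle theorem).

74 degrees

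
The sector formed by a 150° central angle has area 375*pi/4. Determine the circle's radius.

The sector covers 150°/360° = 5/12 of the full circle.
Full circle area = 375*pi/4 / 5/12 = 225*pi.
Since full area = πr², we get r² = 225*pi/π = 225, so r = 15.

15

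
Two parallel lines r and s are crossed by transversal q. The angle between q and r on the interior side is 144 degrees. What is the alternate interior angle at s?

Alternate interior angles lie on opposite sides of the transversal, between the parallel lines.
By the alternate interior angle theorem, they are equal: 144 degrees.

144 degrees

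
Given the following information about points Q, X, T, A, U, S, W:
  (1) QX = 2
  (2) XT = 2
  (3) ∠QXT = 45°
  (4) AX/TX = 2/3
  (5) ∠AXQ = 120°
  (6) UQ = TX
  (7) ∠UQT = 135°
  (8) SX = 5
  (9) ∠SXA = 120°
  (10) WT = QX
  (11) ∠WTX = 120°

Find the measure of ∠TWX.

From the given relations: WT = QX = 2.
Step 1: By the law of cosines on triangle WTX: WX² = 2² + 2² − 2·2·2·cos(120°) = 12, so WX = 2·√3.
Step 2: By the inverse law of cosines on triangle TWX: cos(∠TWX) = (2² + (2·√3)² − 2²) / (2·2·2·√3) = 12/13.86 = 0.866, so ∠TWX = 30°.

Therefore, the measure of angle ∠TWX = 30°.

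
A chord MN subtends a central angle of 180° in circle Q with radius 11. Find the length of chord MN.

Drop a perpendicular from the center to the chord, bisecting both the chord and the central angle.
Each half-chord = r sin(θ/2) = 11 sin(90°).
The full chord = 2 × 11 × sin(90°) = 22.

22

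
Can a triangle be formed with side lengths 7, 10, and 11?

Check all three triangle inequalities:
7 + 10 = 17 > 11 ✓
7 + 11 = 18 > 10 ✓
10 + 11 = 21 > 7 ✓
All conditions hold, so these sides form a valid triangle.

Yes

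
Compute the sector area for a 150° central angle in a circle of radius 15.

The full circle has area πr² = π(15)² = 225*pi.
The sector covers 150° out of 360°, a fraction of 5/12.
Sector area = 225*pi × 5/12 = 375*pi/4.

375*pi/4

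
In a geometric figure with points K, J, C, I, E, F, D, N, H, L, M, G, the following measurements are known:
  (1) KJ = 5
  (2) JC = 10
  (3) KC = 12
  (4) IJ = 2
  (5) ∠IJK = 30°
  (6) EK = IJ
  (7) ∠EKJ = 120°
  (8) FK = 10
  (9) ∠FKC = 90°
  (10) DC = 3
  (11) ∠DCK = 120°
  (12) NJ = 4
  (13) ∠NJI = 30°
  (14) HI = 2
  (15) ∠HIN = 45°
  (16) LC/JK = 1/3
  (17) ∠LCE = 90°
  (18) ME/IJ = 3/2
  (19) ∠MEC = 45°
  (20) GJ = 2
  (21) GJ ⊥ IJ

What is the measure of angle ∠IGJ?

Step 1: By the law of cosines on triangle GJI: GI² = 2² + 2² − 2·2·2·cos(90°) = 8, so GI = 2·√2.
Step 2: By the inverse law of cosines on triangle IGJ: cos(∠IGJ) = ((2·√2)² + 2² − 2²) / (2·2·√2·2) = 8/11.31 = 0.7071, so ∠IGJ = 45°.

Therefore, the measure of angle ∠IGJ = 45°.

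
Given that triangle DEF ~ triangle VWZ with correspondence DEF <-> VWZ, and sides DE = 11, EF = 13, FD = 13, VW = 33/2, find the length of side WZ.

Since the triangles are similar, the ratio of corresponding sides is constant.
Scale factor k = VW / DE = 33/2 / 11 = 3/2
WZ = k * EF = 3/2 * 13 = 39/2

39/2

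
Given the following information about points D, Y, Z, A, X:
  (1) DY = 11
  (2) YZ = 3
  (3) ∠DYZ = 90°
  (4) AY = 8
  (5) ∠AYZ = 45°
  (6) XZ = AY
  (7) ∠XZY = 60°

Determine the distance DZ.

Step 1: By the law of cosines on triangle DYZ: DZ² = 11² + 3² − 2·11·3·cos(90°) = 130, so DZ = √130.

Therefore, the length of DZ = √130.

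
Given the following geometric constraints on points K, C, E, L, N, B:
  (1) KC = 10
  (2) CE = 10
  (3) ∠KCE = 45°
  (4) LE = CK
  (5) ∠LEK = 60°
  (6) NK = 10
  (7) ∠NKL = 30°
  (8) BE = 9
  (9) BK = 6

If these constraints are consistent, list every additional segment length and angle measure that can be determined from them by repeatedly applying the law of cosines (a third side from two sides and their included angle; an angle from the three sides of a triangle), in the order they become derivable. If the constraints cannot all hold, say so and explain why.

The constraints are consistent. Derivable facts, in order:
After 1 step:
- KE ≈ 7.65
After 2 steps:
- KL ≈ 9.06
- ∠BEK = 41.25°
- ∠BKE = 81.5°
- ∠CEK = 67.5°
- ∠CKE = 67.5°
- ∠EBK = 57.25°
After 3 steps:
- LN ≈ 5.02
- ∠EKL = 72.96°
- ∠ELK = 47.04°
After 4 steps:
- ∠KLN = 85.46°
- ∠KNL = 64.54°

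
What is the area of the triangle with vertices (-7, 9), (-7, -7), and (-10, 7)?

Shoelace: Area = (1/2)|-7(-7-7) + -7(7-9) + -10(9--7)| = (1/2)(48) = 24

24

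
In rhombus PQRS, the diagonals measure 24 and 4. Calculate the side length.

The diagonals of a rhombus bisect each other at right angles.
Half-diagonals: 24/2 = 12 and 4/2 = 2
side = sqrt(12^2 + 2^2)
side = sqrt(144 + 4)
side = sqrt(148) = 2*sqrt(37)

2*sqrt(37)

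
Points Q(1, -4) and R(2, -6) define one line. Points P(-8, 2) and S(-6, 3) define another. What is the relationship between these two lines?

Slope of line 1: m1 = (-6 - -4)/(2 - 1) = -2/1 = -2
Slope of line 2: m2 = (3 - 2)/(-6 - -8) = 1/2 = 1/2
m1 * m2 = -1, so perpendicular.

Perpendicular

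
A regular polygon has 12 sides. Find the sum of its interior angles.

The sum of interior angles of an n-sided polygon is (n - 2) * 180.
For n = 12: (12 - 2) * 180 = 10 * 180 = 1800 degrees.

1800 degrees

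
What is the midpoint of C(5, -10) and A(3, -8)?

M = ((x₁ + x₂)/2, (y₁ + y₂)/2)
= ((5 + 3)/2, (-10 + -8)/2)
= (8/2, -18/2) = (4, -9)

(4, -9)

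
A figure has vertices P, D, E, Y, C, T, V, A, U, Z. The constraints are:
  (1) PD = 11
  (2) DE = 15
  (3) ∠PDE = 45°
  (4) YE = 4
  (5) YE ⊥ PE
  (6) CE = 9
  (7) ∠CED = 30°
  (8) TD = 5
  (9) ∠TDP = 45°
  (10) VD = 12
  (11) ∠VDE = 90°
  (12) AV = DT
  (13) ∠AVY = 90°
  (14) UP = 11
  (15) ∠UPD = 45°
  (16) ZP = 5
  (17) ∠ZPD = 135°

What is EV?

Step 1: By the law of cosines on triangle EDV: EV² = 15² + 12² − 2·15·12·cos(90°) = 369, so EV = 3·√41.

Therefore, the length of EV = 3·√41.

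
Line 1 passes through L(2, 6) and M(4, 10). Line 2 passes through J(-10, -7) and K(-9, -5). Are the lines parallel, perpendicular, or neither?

Slope of line 1: m1 = (10 - 6)/(4 - 2) = 4/2 = 2
Slope of line 2: m2 = (-5 - -7)/(-9 - -10) = 2/1 = 2
Two lines are parallel if and only if they have equal slopes (or both are vertical).
Here m1 = m2 = 2, confirming the lines are parallel.

Parallel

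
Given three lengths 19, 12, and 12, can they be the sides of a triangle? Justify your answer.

Yes.
The triangle inequality requires that the sum of any two sides exceeds the third.
Here 12 + 12 = 24 > 19, so the condition is met.

Yes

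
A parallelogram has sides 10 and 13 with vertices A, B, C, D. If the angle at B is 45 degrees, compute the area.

The area of a parallelogram equals the product of two adjacent sides times the sine of the included angle.
This is because the height equals 13 * sin(45°) = 13*sqrt(2)/2.
Area = 10 * 13*sqrt(2)/2 = 65*sqrt(2)

65*sqrt(2)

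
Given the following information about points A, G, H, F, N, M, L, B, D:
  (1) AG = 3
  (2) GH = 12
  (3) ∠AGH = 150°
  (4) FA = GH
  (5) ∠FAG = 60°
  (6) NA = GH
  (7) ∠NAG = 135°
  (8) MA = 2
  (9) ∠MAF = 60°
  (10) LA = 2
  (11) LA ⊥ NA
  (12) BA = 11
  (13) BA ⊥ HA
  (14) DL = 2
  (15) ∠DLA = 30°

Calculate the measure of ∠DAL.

Step 1: By the law of cosines on triangle ALD: AD² = 2² + 2² − 2·2·2·cos(30°) = 1.07, so AD ≈ 1.04.
Step 2: By the inverse law of cosines on triangle DAL: cos(∠DAL) = (1.04² + 2² − 2²) / (2·1.04·2) = 1.07/4.14 = 0.2588, so ∠DAL = 75°.

Therefore, the measure of angle ∠DAL = 75°.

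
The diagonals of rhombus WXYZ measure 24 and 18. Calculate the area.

The diagonals of a rhombus divide it into four right triangles.
Each triangle has legs 24/ 2 = 12 and 18/2 = 9, so each has area (1/2)*12*9 = 54.
Four such triangles give total area = (d1 * d2) / 2 = 216.

216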